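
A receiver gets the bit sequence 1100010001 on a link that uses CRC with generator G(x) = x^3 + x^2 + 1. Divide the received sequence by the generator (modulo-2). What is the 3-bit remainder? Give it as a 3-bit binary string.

000

Modulo-2 division of 1100010001 by 1101:
  pos 0: 1100 XOR 1101 = 0001
  pos 3: 1010 XOR 1101 = 0111
  pos 4: 1110 XOR 1101 = 0011
  pos 6: 1101 XOR 1101 = 0000
Remainder = 000 (zero — the frame passes the CRC check).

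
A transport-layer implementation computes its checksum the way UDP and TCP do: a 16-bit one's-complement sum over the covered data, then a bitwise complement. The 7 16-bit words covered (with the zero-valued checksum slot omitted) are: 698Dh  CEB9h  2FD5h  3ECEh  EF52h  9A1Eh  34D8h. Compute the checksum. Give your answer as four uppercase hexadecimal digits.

9ACB

One's-complement addition (fold any carry out of bit 15 back into bit 0):
  0x698D + 0xCEB9 = 0x13846 → wrap carry → 0x3847
  0x3847 + 0x2FD5 = 0x0681C
  0x681C + 0x3ECE = 0x0A6EA
  0xA6EA + 0xEF52 = 0x1963C → wrap carry → 0x963D
  0x963D + 0x9A1E = 0x1305B → wrap carry → 0x305C
  0x305C + 0x34D8 = 0x06534
One's-complement sum = 0x6534.
Checksum = ~0x6534 & 0xFFFF = 0x9ACB.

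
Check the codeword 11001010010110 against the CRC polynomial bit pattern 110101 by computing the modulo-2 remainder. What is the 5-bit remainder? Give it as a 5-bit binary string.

10101

Modulo-2 division of 11001010010110 by 110101:
  pos 0: 110010 XOR 110101 = 000111
  pos 3: 111100 XOR 110101 = 001001
  pos 5: 100110 XOR 110101 = 010011
  pos 6: 100111 XOR 110101 = 010010
  pos 7: 100101 XOR 110101 = 010000
  pos 8: 100000 XOR 110101 = 010101
Remainder = 10101 (nonzero — an error is detected).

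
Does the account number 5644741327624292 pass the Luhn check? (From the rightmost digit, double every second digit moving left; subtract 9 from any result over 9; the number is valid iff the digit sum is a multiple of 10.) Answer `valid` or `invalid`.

From the right, keep odd positions and double even positions (subtract 9 from any doubled value over 9):
  doubled (positions 2,4,...): 9 8 3 4 2 5 8 1 → sum 40
  kept (positions 1,3,...): 2 2 2 7 3 4 4 6 → sum 30
Total = 70.
70 mod 10 = 0, so the number is valid.

valid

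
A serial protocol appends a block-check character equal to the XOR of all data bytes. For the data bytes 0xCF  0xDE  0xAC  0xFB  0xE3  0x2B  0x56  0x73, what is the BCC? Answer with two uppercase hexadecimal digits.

XOR the bytes together:
  start with 0xCF
  0xCF ⊕ 0xDE = 0x11
  0x11 ⊕ 0xAC = 0xBD
  0xBD ⊕ 0xFB = 0x46
  0x46 ⊕ 0xE3 = 0xA5
  0xA5 ⊕ 0x2B = 0x8E
  0x8E ⊕ 0x56 = 0xD8
  0xD8 ⊕ 0x73 = 0xAB

AB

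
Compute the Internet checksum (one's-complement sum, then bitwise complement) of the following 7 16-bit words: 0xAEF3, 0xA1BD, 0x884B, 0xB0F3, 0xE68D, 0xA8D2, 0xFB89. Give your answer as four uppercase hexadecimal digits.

EB24

One's-complement addition (fold any carry out of bit 15 back into bit 0):
  0xAEF3 + 0xA1BD = 0x150B0 → wrap carry → 0x50B1
  0x50B1 + 0x884B = 0x0D8FC
  0xD8FC + 0xB0F3 = 0x189EF → wrap carry → 0x89F0
  0x89F0 + 0xE68D = 0x1707D → wrap carry → 0x707E
  0x707E + 0xA8D2 = 0x11950 → wrap carry → 0x1951
  0x1951 + 0xFB89 = 0x114DA → wrap carry → 0x14DB
One's-complement sum = 0x14DB.
Checksum = ~0x14DB & 0xFFFF = 0xEB24.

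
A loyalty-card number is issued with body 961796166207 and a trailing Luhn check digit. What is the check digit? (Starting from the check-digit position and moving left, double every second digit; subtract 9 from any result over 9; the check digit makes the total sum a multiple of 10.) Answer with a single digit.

1

Partial digits right→left: 7 0 2 6 6 1 6 9 7 1 6 9
Double every second digit counting from the check-digit position (so the 1st, 3rd, 5th, ... of the partial from the right).
  doubled (with −9 where >9): 5 4 3 3 5 3 → sum 23
  kept as-is: 0 6 1 9 1 9 → sum 26
Total = 23 + 26 = 49.
Check digit = (10 − (49 mod 10)) mod 10 = 1.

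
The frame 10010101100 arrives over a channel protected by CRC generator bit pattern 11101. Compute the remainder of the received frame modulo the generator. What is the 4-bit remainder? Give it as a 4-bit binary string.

0010

Modulo-2 division of 10010101100 by 11101:
  pos 0: 10010 XOR 11101 = 01111
  pos 1: 11111 XOR 11101 = 00010
  pos 4: 10011 XOR 11101 = 01110
  pos 5: 11100 XOR 11101 = 00001
Remainder = 0010 (nonzero — an error is detected).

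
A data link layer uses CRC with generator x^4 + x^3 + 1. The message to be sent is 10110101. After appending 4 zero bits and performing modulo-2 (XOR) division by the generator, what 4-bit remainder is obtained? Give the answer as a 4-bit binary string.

Append 4 zeros: 101101010000. Divide by 11001 (XOR where the leading bit is 1):
  pos 0: 10110 XOR 11001 = 01111
  pos 1: 11111 XOR 11001 = 00110
  pos 3: 11001 XOR 11001 = 00000
Remainder (last 4 bits) = 0000. This is the CRC / FCS.

0000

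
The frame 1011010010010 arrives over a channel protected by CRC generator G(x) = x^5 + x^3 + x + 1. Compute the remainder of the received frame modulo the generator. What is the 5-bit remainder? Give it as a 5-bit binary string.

00000

Modulo-2 division of 1011010010010 by 101011:
  pos 0: 101101 XOR 101011 = 000110
  pos 3: 110001 XOR 101011 = 011010
  pos 4: 110100 XOR 101011 = 011111
  pos 5: 111110 XOR 101011 = 010101
  pos 6: 101011 XOR 101011 = 000000
Remainder = 00000 (zero — the frame passes the CRC check).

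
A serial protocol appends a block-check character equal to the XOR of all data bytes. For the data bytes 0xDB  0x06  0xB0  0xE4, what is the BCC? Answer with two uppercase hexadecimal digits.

XOR the bytes together:
  start with 0xDB
  0xDB ⊕ 0x06 = 0xDD
  0xDD ⊕ 0xB0 = 0x6D
  0x6D ⊕ 0xE4 = 0x89

89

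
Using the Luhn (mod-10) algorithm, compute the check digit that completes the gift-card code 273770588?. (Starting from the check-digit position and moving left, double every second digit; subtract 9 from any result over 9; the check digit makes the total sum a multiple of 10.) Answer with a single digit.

5

Partial digits right→left: 8 8 5 0 7 7 3 7 2
Double every second digit counting from the check-digit position (so the 1st, 3rd, 5th, ... of the partial from the right).
  doubled (with −9 where >9): 7 1 5 6 4 → sum 23
  kept as-is: 8 0 7 7 → sum 22
Total = 23 + 22 = 45.
Check digit = (10 − (45 mod 10)) mod 10 = 5.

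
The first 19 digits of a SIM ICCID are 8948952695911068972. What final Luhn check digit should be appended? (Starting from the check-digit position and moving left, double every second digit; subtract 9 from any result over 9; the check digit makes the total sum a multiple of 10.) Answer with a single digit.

7

Partial digits right→left: 2 7 9 8 6 0 1 1 9 5 9 6 2 5 9 8 4 9 8
Double every second digit counting from the check-digit position (so the 1st, 3rd, 5th, ... of the partial from the right).
  doubled (with −9 where >9): 4 9 3 2 9 9 4 9 8 7 → sum 64
  kept as-is: 7 8 0 1 5 6 5 8 9 → sum 49
Total = 64 + 49 = 113.
Check digit = (10 − (113 mod 10)) mod 10 = 7.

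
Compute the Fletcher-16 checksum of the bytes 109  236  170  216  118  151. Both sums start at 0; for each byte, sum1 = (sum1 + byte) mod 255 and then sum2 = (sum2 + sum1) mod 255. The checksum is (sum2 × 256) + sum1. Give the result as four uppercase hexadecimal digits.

Running sums (mod 255):
  after byte 0 (109): sum1=109, sum2=109
  after byte 1 (236): sum1=90, sum2=199
  after byte 2 (170): sum1=5, sum2=204
  after byte 3 (216): sum1=221, sum2=170
  after byte 4 (118): sum1=84, sum2=254
  after byte 5 (151): sum1=235, sum2=234
Checksum = sum2·256 + sum1 = 234·256 + 235 = 60139 = 0xEAEB.

EAEB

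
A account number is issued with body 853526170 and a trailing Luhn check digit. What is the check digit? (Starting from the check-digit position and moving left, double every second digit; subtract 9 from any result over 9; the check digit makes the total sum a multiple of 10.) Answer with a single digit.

8

Partial digits right→left: 0 7 1 6 2 5 3 5 8
Double every second digit counting from the check-digit position (so the 1st, 3rd, 5th, ... of the partial from the right).
  doubled (with −9 where >9): 0 2 4 6 7 → sum 19
  kept as-is: 7 6 5 5 → sum 23
Total = 19 + 23 = 42.
Check digit = (10 − (42 mod 10)) mod 10 = 8.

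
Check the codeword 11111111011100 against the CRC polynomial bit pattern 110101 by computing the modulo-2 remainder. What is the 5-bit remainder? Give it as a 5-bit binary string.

11111

Modulo-2 division of 11111111011100 by 110101:
  pos 0: 111111 XOR 110101 = 001010
  pos 2: 101011 XOR 110101 = 011110
  pos 3: 111100 XOR 110101 = 001001
  pos 5: 100111 XOR 110101 = 010010
  pos 6: 100101 XOR 110101 = 010000
  pos 7: 100000 XOR 110101 = 010101
  pos 8: 101010 XOR 110101 = 011111
Remainder = 11111 (nonzero — an error is detected).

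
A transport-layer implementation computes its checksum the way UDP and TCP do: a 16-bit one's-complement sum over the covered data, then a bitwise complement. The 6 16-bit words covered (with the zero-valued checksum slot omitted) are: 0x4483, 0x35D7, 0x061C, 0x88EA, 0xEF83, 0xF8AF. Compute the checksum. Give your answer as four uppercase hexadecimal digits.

One's-complement addition (fold any carry out of bit 15 back into bit 0):
  0x4483 + 0x35D7 = 0x07A5A
  0x7A5A + 0x061C = 0x08076
  0x8076 + 0x88EA = 0x10960 → wrap carry → 0x0961
  0x0961 + 0xEF83 = 0x0F8E4
  0xF8E4 + 0xF8AF = 0x1F193 → wrap carry → 0xF194
One's-complement sum = 0xF194.
Checksum = ~0xF194 & 0xFFFF = 0x0E6B.

0E6B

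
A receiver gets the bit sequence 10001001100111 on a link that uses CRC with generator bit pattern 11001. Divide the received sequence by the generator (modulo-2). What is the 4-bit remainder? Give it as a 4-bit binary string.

0000

Modulo-2 division of 10001001100111 by 11001:
  pos 0: 10001 XOR 11001 = 01000
  pos 1: 10000 XOR 11001 = 01001
  pos 2: 10010 XOR 11001 = 01011
  pos 3: 10111 XOR 11001 = 01110
  pos 4: 11101 XOR 11001 = 00100
  pos 6: 10000 XOR 11001 = 01001
  pos 7: 10011 XOR 11001 = 01010
  pos 8: 10101 XOR 11001 = 01100
  pos 9: 11001 XOR 11001 = 00000
Remainder = 0000 (zero — the frame passes the CRC check).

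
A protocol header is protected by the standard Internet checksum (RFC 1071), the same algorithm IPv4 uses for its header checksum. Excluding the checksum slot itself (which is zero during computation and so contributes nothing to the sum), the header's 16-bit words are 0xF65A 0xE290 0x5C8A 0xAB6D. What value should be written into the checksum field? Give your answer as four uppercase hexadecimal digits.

One's-complement addition (fold any carry out of bit 15 back into bit 0):
  0xF65A + 0xE290 = 0x1D8EA → wrap carry → 0xD8EB
  0xD8EB + 0x5C8A = 0x13575 → wrap carry → 0x3576
  0x3576 + 0xAB6D = 0x0E0E3
One's-complement sum = 0xE0E3.
Checksum = ~0xE0E3 & 0xFFFF = 0x1F1C.

1F1C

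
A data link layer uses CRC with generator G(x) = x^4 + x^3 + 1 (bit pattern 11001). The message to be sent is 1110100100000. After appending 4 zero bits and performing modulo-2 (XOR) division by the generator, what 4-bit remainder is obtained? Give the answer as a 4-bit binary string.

Append 4 zeros: 11101001000000000. Divide by 11001 (XOR where the leading bit is 1):
  pos 0: 11101 XOR 11001 = 00100
  pos 2: 10000 XOR 11001 = 01001
  pos 3: 10011 XOR 11001 = 01010
  pos 4: 10100 XOR 11001 = 01101
  pos 5: 11010 XOR 11001 = 00011
  pos 8: 11000 XOR 11001 = 00001
  pos 12: 10000 XOR 11001 = 01001
Remainder (last 4 bits) = 1001. This is the CRC / FCS.

1001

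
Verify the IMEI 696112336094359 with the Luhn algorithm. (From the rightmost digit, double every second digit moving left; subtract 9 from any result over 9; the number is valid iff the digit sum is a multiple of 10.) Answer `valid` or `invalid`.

From the right, keep odd positions and double even positions (subtract 9 from any doubled value over 9):
  doubled (positions 2,4,...): 1 8 0 6 4 2 9 → sum 30
  kept (positions 1,3,...): 9 3 9 6 3 1 6 6 → sum 43
Total = 73.
73 mod 10 = 3, so the number is invalid.

invalid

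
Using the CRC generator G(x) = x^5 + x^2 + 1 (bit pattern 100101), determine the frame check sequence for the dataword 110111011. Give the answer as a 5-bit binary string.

11011

Append 5 zeros: 11011101100000. Divide by 100101 (XOR where the leading bit is 1):
  pos 0: 110111 XOR 100101 = 010010
  pos 1: 100100 XOR 100101 = 000001
  pos 6: 111000 XOR 100101 = 011101
  pos 7: 111010 XOR 100101 = 011111
  pos 8: 111110 XOR 100101 = 011011
Remainder (last 5 bits) = 11011. This is the CRC / FCS.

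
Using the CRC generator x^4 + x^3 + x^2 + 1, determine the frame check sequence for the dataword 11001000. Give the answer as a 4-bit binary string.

0100

Append 4 zeros: 110010000000. Divide by 11101 (XOR where the leading bit is 1):
  pos 0: 11001 XOR 11101 = 00100
  pos 2: 10000 XOR 11101 = 01101
  pos 3: 11010 XOR 11101 = 00111
  pos 5: 11100 XOR 11101 = 00001
Remainder (last 4 bits) = 0100. This is the CRC / FCS.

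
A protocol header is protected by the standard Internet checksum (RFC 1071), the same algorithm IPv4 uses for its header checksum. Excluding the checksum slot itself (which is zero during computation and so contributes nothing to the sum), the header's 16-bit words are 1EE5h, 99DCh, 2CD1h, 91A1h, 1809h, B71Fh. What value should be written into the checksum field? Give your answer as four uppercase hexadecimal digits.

B9A2

One's-complement addition (fold any carry out of bit 15 back into bit 0):
  0x1EE5 + 0x99DC = 0x0B8C1
  0xB8C1 + 0x2CD1 = 0x0E592
  0xE592 + 0x91A1 = 0x17733 → wrap carry → 0x7734
  0x7734 + 0x1809 = 0x08F3D
  0x8F3D + 0xB71F = 0x1465C → wrap carry → 0x465D
One's-complement sum = 0x465D.
Checksum = ~0x465D & 0xFFFF = 0xB9A2.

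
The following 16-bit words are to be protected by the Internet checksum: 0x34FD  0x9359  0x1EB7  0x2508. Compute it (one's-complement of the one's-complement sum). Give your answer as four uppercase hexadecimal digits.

One's-complement addition (fold any carry out of bit 15 back into bit 0):
  0x34FD + 0x9359 = 0x0C856
  0xC856 + 0x1EB7 = 0x0E70D
  0xE70D + 0x2508 = 0x10C15 → wrap carry → 0x0C16
One's-complement sum = 0x0C16.
Checksum = ~0x0C16 & 0xFFFF = 0xF3E9.

F3E9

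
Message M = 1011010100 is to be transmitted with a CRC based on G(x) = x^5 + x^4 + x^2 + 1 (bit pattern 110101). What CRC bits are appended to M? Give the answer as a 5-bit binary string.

Append 5 zeros: 101101010000000. Divide by 110101 (XOR where the leading bit is 1):
  pos 0: 101101 XOR 110101 = 011000
  pos 1: 110000 XOR 110101 = 000101
  pos 4: 101100 XOR 110101 = 011001
  pos 5: 110010 XOR 110101 = 000111
  pos 8: 111000 XOR 110101 = 001101
Remainder (last 5 bits) = 11010. This is the CRC / FCS.

11010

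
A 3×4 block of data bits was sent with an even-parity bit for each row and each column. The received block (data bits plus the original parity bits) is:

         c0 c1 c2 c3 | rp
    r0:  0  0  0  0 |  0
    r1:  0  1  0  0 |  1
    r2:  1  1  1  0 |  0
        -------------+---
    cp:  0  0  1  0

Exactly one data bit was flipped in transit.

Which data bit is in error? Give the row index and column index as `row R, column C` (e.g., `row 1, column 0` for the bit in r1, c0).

row 2, column 0

Recompute each row's even parity and compare to rp:
  r0: data parity 0, sent rp 0 → ok
  r1: data parity 1, sent rp 1 → ok
  r2: data parity 1, sent rp 0 → mismatch
Recompute each column's even parity and compare to cp:
  c0: data parity 1, sent cp 0 → mismatch
  c1: data parity 0, sent cp 0 → ok
  c2: data parity 1, sent cp 1 → ok
  c3: data parity 0, sent cp 0 → ok
Exactly one row (r2) and one column (c0) fail → the flipped bit is at their intersection.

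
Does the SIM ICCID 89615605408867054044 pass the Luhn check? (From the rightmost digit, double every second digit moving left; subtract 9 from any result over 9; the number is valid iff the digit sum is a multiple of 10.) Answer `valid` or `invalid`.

From the right, keep odd positions and double even positions (subtract 9 from any doubled value over 9):
  doubled (positions 2,4,...): 8 8 0 3 7 8 0 1 3 7 → sum 45
  kept (positions 1,3,...): 4 0 5 7 8 0 5 6 1 9 → sum 45
Total = 90.
90 mod 10 = 0, so the number is valid.

valid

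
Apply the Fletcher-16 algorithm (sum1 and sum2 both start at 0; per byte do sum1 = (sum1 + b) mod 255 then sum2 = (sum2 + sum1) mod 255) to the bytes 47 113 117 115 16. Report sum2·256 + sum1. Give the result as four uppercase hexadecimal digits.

0999

Running sums (mod 255):
  after byte 0 (47): sum1=47, sum2=47
  after byte 1 (113): sum1=160, sum2=207
  after byte 2 (117): sum1=22, sum2=229
  after byte 3 (115): sum1=137, sum2=111
  after byte 4 (16): sum1=153, sum2=9
Checksum = sum2·256 + sum1 = 9·256 + 153 = 2457 = 0x0999.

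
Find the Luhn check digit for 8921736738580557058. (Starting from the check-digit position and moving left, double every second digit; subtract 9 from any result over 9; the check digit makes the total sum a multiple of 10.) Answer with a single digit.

3

Partial digits right→left: 8 5 0 7 5 5 0 8 5 8 3 7 6 3 7 1 2 9 8
Double every second digit counting from the check-digit position (so the 1st, 3rd, 5th, ... of the partial from the right).
  doubled (with −9 where >9): 7 0 1 0 1 6 3 5 4 7 → sum 34
  kept as-is: 5 7 5 8 8 7 3 1 9 → sum 53
Total = 34 + 53 = 87.
Check digit = (10 − (87 mod 10)) mod 10 = 3.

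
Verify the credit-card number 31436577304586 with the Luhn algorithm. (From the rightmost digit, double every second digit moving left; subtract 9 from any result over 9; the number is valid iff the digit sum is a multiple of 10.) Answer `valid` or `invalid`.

From the right, keep odd positions and double even positions (subtract 9 from any doubled value over 9):
  doubled (positions 2,4,...): 7 8 6 5 3 8 6 → sum 43
  kept (positions 1,3,...): 6 5 0 7 5 3 1 → sum 27
Total = 70.
70 mod 10 = 0, so the number is valid.

valid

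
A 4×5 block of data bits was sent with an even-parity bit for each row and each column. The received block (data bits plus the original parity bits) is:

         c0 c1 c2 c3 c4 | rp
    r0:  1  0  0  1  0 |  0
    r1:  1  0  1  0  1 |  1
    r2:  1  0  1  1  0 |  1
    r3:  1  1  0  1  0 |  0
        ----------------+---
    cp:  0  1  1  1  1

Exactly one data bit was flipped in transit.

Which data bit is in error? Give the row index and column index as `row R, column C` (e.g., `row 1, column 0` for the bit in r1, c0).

row 3, column 2

Recompute each row's even parity and compare to rp:
  r0: data parity 0, sent rp 0 → ok
  r1: data parity 1, sent rp 1 → ok
  r2: data parity 1, sent rp 1 → ok
  r3: data parity 1, sent rp 0 → mismatch
Recompute each column's even parity and compare to cp:
  c0: data parity 0, sent cp 0 → ok
  c1: data parity 1, sent cp 1 → ok
  c2: data parity 0, sent cp 1 → mismatch
  c3: data parity 1, sent cp 1 → ok
  c4: data parity 1, sent cp 1 → ok
Exactly one row (r3) and one column (c2) fail → the flipped bit is at their intersection.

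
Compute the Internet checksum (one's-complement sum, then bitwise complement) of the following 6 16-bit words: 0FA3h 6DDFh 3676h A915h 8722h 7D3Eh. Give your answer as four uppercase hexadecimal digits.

One's-complement addition (fold any carry out of bit 15 back into bit 0):
  0x0FA3 + 0x6DDF = 0x07D82
  0x7D82 + 0x3676 = 0x0B3F8
  0xB3F8 + 0xA915 = 0x15D0D → wrap carry → 0x5D0E
  0x5D0E + 0x8722 = 0x0E430
  0xE430 + 0x7D3E = 0x1616E → wrap carry → 0x616F
One's-complement sum = 0x616F.
Checksum = ~0x616F & 0xFFFF = 0x9E90.

9E90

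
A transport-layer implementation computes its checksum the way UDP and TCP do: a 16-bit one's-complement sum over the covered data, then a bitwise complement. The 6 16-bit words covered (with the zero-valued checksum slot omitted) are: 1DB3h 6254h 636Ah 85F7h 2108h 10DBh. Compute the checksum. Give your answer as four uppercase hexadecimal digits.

One's-complement addition (fold any carry out of bit 15 back into bit 0):
  0x1DB3 + 0x6254 = 0x08007
  0x8007 + 0x636A = 0x0E371
  0xE371 + 0x85F7 = 0x16968 → wrap carry → 0x6969
  0x6969 + 0x2108 = 0x08A71
  0x8A71 + 0x10DB = 0x09B4C
One's-complement sum = 0x9B4C.
Checksum = ~0x9B4C & 0xFFFF = 0x64B3.

64B3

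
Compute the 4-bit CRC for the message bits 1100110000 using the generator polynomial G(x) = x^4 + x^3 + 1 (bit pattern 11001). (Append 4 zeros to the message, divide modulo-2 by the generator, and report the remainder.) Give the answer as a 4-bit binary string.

1110

Append 4 zeros: 11001100000000. Divide by 11001 (XOR where the leading bit is 1):
  pos 0: 11001 XOR 11001 = 00000
  pos 5: 10000 XOR 11001 = 01001
  pos 6: 10010 XOR 11001 = 01011
  pos 7: 10110 XOR 11001 = 01111
  pos 8: 11110 XOR 11001 = 00111
Remainder (last 4 bits) = 1110. This is the CRC / FCS.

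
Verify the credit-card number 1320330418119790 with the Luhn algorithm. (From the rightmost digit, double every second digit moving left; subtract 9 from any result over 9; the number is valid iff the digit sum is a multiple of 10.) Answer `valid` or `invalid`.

valid

From the right, keep odd positions and double even positions (subtract 9 from any doubled value over 9):
  doubled (positions 2,4,...): 9 9 2 2 0 6 4 2 → sum 34
  kept (positions 1,3,...): 0 7 1 8 4 3 0 3 → sum 26
Total = 60.
60 mod 10 = 0, so the number is valid.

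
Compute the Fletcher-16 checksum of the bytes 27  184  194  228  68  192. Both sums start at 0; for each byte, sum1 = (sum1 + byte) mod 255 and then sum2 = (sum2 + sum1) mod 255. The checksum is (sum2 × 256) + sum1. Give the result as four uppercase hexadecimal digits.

4180

Running sums (mod 255):
  after byte 0 (27): sum1=27, sum2=27
  after byte 1 (184): sum1=211, sum2=238
  after byte 2 (194): sum1=150, sum2=133
  after byte 3 (228): sum1=123, sum2=1
  after byte 4 (68): sum1=191, sum2=192
  after byte 5 (192): sum1=128, sum2=65
Checksum = sum2·256 + sum1 = 65·256 + 128 = 16768 = 0x4180.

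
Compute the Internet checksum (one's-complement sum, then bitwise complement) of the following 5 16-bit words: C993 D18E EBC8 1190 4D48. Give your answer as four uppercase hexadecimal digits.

1A3C

One's-complement addition (fold any carry out of bit 15 back into bit 0):
  0xC993 + 0xD18E = 0x19B21 → wrap carry → 0x9B22
  0x9B22 + 0xEBC8 = 0x186EA → wrap carry → 0x86EB
  0x86EB + 0x1190 = 0x0987B
  0x987B + 0x4D48 = 0x0E5C3
One's-complement sum = 0xE5C3.
Checksum = ~0xE5C3 & 0xFFFF = 0x1A3C.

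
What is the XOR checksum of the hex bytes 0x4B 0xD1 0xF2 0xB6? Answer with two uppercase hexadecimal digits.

DE

XOR the bytes together:
  start with 0x4B
  0x4B ⊕ 0xD1 = 0x9A
  0x9A ⊕ 0xF2 = 0x68
  0x68 ⊕ 0xB6 = 0xDE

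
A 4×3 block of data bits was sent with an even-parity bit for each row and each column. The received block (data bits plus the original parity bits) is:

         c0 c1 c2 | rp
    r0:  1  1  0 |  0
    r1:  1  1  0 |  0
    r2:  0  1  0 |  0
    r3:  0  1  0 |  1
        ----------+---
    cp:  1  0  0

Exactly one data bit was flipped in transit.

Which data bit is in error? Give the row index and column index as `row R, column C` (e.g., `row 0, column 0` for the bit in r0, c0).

Recompute each row's even parity and compare to rp:
  r0: data parity 0, sent rp 0 → ok
  r1: data parity 0, sent rp 0 → ok
  r2: data parity 1, sent rp 0 → mismatch
  r3: data parity 1, sent rp 1 → ok
Recompute each column's even parity and compare to cp:
  c0: data parity 0, sent cp 1 → mismatch
  c1: data parity 0, sent cp 0 → ok
  c2: data parity 0, sent cp 0 → ok
Exactly one row (r2) and one column (c0) fail → the flipped bit is at their intersection.

row 2, column 0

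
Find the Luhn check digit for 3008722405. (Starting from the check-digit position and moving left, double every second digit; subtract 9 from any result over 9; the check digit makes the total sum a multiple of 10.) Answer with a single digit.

8

Partial digits right→left: 5 0 4 2 2 7 8 0 0 3
Double every second digit counting from the check-digit position (so the 1st, 3rd, 5th, ... of the partial from the right).
  doubled (with −9 where >9): 1 8 4 7 0 → sum 20
  kept as-is: 0 2 7 0 3 → sum 12
Total = 20 + 12 = 32.
Check digit = (10 − (32 mod 10)) mod 10 = 8.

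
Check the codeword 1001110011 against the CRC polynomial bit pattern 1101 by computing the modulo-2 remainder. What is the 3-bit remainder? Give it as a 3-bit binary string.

101

Modulo-2 division of 1001110011 by 1101:
  pos 0: 1001 XOR 1101 = 0100
  pos 1: 1001 XOR 1101 = 0100
  pos 2: 1001 XOR 1101 = 0100
  pos 3: 1000 XOR 1101 = 0101
  pos 4: 1010 XOR 1101 = 0111
  pos 5: 1111 XOR 1101 = 0010
Remainder = 101 (nonzero — an error is detected).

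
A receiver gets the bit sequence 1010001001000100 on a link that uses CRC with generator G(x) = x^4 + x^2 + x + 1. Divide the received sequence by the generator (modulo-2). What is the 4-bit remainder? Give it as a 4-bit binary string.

0010

Modulo-2 division of 1010001001000100 by 10111:
  pos 0: 10100 XOR 10111 = 00011
  pos 3: 11010 XOR 10111 = 01101
  pos 4: 11010 XOR 10111 = 01101
  pos 5: 11011 XOR 10111 = 01100
  pos 6: 11000 XOR 10111 = 01111
  pos 7: 11110 XOR 10111 = 01001
  pos 8: 10010 XOR 10111 = 00101
  pos 10: 10110 XOR 10111 = 00001
Remainder = 0010 (nonzero — an error is detected).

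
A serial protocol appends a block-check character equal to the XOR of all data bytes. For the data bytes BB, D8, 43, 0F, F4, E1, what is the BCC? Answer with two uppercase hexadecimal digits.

3A

XOR the bytes together:
  start with 0xBB
  0xBB ⊕ 0xD8 = 0x63
  0x63 ⊕ 0x43 = 0x20
  0x20 ⊕ 0x0F = 0x2F
  0x2F ⊕ 0xF4 = 0xDB
  0xDB ⊕ 0xE1 = 0x3A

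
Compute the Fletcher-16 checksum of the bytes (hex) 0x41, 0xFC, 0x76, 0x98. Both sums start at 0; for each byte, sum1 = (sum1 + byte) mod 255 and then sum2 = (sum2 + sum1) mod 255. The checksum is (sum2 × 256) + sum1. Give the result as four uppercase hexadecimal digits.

Running sums (mod 255):
  after byte 0 (0x41): sum1=65, sum2=65
  after byte 1 (0xFC): sum1=62, sum2=127
  after byte 2 (0x76): sum1=180, sum2=52
  after byte 3 (0x98): sum1=77, sum2=129
Checksum = sum2·256 + sum1 = 129·256 + 77 = 33101 = 0x814D.

814D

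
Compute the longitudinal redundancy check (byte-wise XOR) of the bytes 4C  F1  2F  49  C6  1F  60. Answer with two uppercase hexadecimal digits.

62

XOR the bytes together:
  start with 0x4C
  0x4C ⊕ 0xF1 = 0xBD
  0xBD ⊕ 0x2F = 0x92
  0x92 ⊕ 0x49 = 0xDB
  0xDB ⊕ 0xC6 = 0x1D
  0x1D ⊕ 0x1F = 0x02
  0x02 ⊕ 0x60 = 0x62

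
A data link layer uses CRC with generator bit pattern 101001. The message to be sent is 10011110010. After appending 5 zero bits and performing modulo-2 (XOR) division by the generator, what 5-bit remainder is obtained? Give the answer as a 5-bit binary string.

01011

Append 5 zeros: 1001111001000000. Divide by 101001 (XOR where the leading bit is 1):
  pos 0: 100111 XOR 101001 = 001110
  pos 2: 111010 XOR 101001 = 010011
  pos 3: 100110 XOR 101001 = 001111
  pos 5: 111110 XOR 101001 = 010111
  pos 6: 101110 XOR 101001 = 000111
  pos 9: 111000 XOR 101001 = 010001
  pos 10: 100010 XOR 101001 = 001011
Remainder (last 5 bits) = 01011. This is the CRC / FCS.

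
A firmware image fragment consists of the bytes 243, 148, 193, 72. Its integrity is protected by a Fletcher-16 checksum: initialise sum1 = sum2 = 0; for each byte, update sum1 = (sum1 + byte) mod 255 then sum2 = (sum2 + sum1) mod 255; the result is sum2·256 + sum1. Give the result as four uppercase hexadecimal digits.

Running sums (mod 255):
  after byte 0 (243): sum1=243, sum2=243
  after byte 1 (148): sum1=136, sum2=124
  after byte 2 (193): sum1=74, sum2=198
  after byte 3 (72): sum1=146, sum2=89
Checksum = sum2·256 + sum1 = 89·256 + 146 = 22930 = 0x5992.

5992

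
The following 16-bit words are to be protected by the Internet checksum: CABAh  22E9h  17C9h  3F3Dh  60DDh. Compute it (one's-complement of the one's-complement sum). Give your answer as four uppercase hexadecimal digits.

One's-complement addition (fold any carry out of bit 15 back into bit 0):
  0xCABA + 0x22E9 = 0x0EDA3
  0xEDA3 + 0x17C9 = 0x1056C → wrap carry → 0x056D
  0x056D + 0x3F3D = 0x044AA
  0x44AA + 0x60DD = 0x0A587
One's-complement sum = 0xA587.
Checksum = ~0xA587 & 0xFFFF = 0x5A78.

5A78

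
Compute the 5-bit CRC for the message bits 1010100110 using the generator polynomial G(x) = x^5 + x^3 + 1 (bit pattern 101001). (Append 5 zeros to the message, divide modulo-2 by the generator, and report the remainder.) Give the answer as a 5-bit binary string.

10001

Append 5 zeros: 101010011000000. Divide by 101001 (XOR where the leading bit is 1):
  pos 0: 101010 XOR 101001 = 000011
  pos 4: 110110 XOR 101001 = 011111
  pos 5: 111110 XOR 101001 = 010111
  pos 6: 101110 XOR 101001 = 000111
  pos 9: 111000 XOR 101001 = 010001
Remainder (last 5 bits) = 10001. This is the CRC / FCS.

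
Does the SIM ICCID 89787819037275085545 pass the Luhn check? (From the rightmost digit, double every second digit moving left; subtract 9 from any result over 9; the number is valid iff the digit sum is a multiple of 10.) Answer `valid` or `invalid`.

From the right, keep odd positions and double even positions (subtract 9 from any doubled value over 9):
  doubled (positions 2,4,...): 8 1 0 5 5 0 2 5 5 7 → sum 38
  kept (positions 1,3,...): 5 5 8 5 2 3 9 8 8 9 → sum 62
Total = 100.
100 mod 10 = 0, so the number is valid.

valid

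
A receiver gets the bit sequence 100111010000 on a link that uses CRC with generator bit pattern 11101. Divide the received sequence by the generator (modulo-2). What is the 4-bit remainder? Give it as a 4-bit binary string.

1101

Modulo-2 division of 100111010000 by 11101:
  pos 0: 10011 XOR 11101 = 01110
  pos 1: 11101 XOR 11101 = 00000
  pos 7: 10000 XOR 11101 = 01101
Remainder = 1101 (nonzero — an error is detected).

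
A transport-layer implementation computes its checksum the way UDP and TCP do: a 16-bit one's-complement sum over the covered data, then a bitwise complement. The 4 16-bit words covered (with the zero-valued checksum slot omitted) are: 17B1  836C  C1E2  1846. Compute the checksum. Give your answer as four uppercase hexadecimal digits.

One's-complement addition (fold any carry out of bit 15 back into bit 0):
  0x17B1 + 0x836C = 0x09B1D
  0x9B1D + 0xC1E2 = 0x15CFF → wrap carry → 0x5D00
  0x5D00 + 0x1846 = 0x07546
One's-complement sum = 0x7546.
Checksum = ~0x7546 & 0xFFFF = 0x8AB9.

8AB9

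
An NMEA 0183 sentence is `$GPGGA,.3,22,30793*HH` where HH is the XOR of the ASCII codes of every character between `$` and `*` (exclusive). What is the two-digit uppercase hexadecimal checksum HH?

XOR the ASCII codes of the payload characters:
  'G' = 0x47 → acc = 0x47
  'P' = 0x50 → acc = 0x17
  'G' = 0x47 → acc = 0x50
  'G' = 0x47 → acc = 0x17
  'A' = 0x41 → acc = 0x56
  ',' = 0x2C → acc = 0x7A
  '.' = 0x2E → acc = 0x54
  '3' = 0x33 → acc = 0x67
  ',' = 0x2C → acc = 0x4B
  '2' = 0x32 → acc = 0x79
  '2' = 0x32 → acc = 0x4B
  ',' = 0x2C → acc = 0x67
  '3' = 0x33 → acc = 0x54
  '0' = 0x30 → acc = 0x64
  '7' = 0x37 → acc = 0x53
  '9' = 0x39 → acc = 0x6A
  '3' = 0x33 → acc = 0x59
Checksum = 0x59.

59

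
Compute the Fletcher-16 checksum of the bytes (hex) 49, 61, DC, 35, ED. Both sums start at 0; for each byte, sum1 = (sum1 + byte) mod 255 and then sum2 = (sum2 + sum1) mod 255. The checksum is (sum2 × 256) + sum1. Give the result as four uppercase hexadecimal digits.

E2AA

Running sums (mod 255):
  after byte 0 (49): sum1=73, sum2=73
  after byte 1 (61): sum1=170, sum2=243
  after byte 2 (DC): sum1=135, sum2=123
  after byte 3 (35): sum1=188, sum2=56
  after byte 4 (ED): sum1=170, sum2=226
Checksum = sum2·256 + sum1 = 226·256 + 170 = 58026 = 0xE2AA.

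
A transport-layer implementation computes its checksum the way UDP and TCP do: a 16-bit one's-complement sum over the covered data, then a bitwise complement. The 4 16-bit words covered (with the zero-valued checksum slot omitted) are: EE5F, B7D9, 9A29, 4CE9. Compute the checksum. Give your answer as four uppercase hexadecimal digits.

72B3

One's-complement addition (fold any carry out of bit 15 back into bit 0):
  0xEE5F + 0xB7D9 = 0x1A638 → wrap carry → 0xA639
  0xA639 + 0x9A29 = 0x14062 → wrap carry → 0x4063
  0x4063 + 0x4CE9 = 0x08D4C
One's-complement sum = 0x8D4C.
Checksum = ~0x8D4C & 0xFFFF = 0x72B3.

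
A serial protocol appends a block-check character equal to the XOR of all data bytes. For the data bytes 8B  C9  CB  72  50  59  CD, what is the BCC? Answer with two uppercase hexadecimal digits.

3F

XOR the bytes together:
  start with 0x8B
  0x8B ⊕ 0xC9 = 0x42
  0x42 ⊕ 0xCB = 0x89
  0x89 ⊕ 0x72 = 0xFB
  0xFB ⊕ 0x50 = 0xAB
  0xAB ⊕ 0x59 = 0xF2
  0xF2 ⊕ 0xCD = 0x3F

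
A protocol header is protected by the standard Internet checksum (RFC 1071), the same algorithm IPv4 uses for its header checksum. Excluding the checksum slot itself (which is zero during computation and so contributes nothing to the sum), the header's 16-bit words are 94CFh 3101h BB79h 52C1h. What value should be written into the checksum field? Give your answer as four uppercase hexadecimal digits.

One's-complement addition (fold any carry out of bit 15 back into bit 0):
  0x94CF + 0x3101 = 0x0C5D0
  0xC5D0 + 0xBB79 = 0x18149 → wrap carry → 0x814A
  0x814A + 0x52C1 = 0x0D40B
One's-complement sum = 0xD40B.
Checksum = ~0xD40B & 0xFFFF = 0x2BF4.

2BF4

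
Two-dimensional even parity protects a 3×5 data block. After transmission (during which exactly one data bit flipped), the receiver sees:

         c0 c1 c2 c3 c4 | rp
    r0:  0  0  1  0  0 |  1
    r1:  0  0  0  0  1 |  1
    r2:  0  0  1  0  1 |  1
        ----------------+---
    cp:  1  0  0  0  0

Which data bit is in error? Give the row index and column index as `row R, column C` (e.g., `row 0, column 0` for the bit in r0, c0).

row 2, column 0

Recompute each row's even parity and compare to rp:
  r0: data parity 1, sent rp 1 → ok
  r1: data parity 1, sent rp 1 → ok
  r2: data parity 0, sent rp 1 → mismatch
Recompute each column's even parity and compare to cp:
  c0: data parity 0, sent cp 1 → mismatch
  c1: data parity 0, sent cp 0 → ok
  c2: data parity 0, sent cp 0 → ok
  c3: data parity 0, sent cp 0 → ok
  c4: data parity 0, sent cp 0 → ok
Exactly one row (r2) and one column (c0) fail → the flipped bit is at their intersection.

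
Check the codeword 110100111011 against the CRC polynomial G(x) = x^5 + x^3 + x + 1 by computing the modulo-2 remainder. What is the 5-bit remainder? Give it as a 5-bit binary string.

00000

Modulo-2 division of 110100111011 by 101011:
  pos 0: 110100 XOR 101011 = 011111
  pos 1: 111111 XOR 101011 = 010100
  pos 2: 101001 XOR 101011 = 000010
  pos 6: 101011 XOR 101011 = 000000
Remainder = 00000 (zero — the frame passes the CRC check).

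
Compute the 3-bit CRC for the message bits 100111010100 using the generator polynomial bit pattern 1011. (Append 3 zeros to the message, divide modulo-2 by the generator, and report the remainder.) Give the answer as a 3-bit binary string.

110

Append 3 zeros: 100111010100000. Divide by 1011 (XOR where the leading bit is 1):
  pos 0: 1001 XOR 1011 = 0010
  pos 2: 1011 XOR 1011 = 0000
  pos 7: 1010 XOR 1011 = 0001
  pos 10: 1000 XOR 1011 = 0011
Remainder (last 3 bits) = 110. This is the CRC / FCS.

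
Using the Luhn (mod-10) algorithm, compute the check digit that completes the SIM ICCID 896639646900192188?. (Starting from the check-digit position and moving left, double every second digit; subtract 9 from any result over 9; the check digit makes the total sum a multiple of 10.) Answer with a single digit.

Partial digits right→left: 8 8 1 2 9 1 0 0 9 6 4 6 9 3 6 6 9 8
Double every second digit counting from the check-digit position (so the 1st, 3rd, 5th, ... of the partial from the right).
  doubled (with −9 where >9): 7 2 9 0 9 8 9 3 9 → sum 56
  kept as-is: 8 2 1 0 6 6 3 6 8 → sum 40
Total = 56 + 40 = 96.
Check digit = (10 − (96 mod 10)) mod 10 = 4.

4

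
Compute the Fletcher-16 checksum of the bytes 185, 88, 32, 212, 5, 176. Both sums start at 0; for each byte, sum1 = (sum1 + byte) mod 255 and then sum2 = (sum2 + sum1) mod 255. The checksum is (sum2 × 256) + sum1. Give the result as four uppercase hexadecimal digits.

Running sums (mod 255):
  after byte 0 (185): sum1=185, sum2=185
  after byte 1 (88): sum1=18, sum2=203
  after byte 2 (32): sum1=50, sum2=253
  after byte 3 (212): sum1=7, sum2=5
  after byte 4 (5): sum1=12, sum2=17
  after byte 5 (176): sum1=188, sum2=205
Checksum = sum2·256 + sum1 = 205·256 + 188 = 52668 = 0xCDBC.

CDBC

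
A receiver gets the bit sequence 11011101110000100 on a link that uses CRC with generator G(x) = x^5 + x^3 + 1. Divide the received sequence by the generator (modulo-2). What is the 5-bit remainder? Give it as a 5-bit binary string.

Modulo-2 division of 11011101110000100 by 101001:
  pos 0: 110111 XOR 101001 = 011110
  pos 1: 111100 XOR 101001 = 010101
  pos 2: 101011 XOR 101001 = 000010
  pos 6: 101100 XOR 101001 = 000101
  pos 9: 101001 XOR 101001 = 000000
Remainder = 00000 (zero — the frame passes the CRC check).

00000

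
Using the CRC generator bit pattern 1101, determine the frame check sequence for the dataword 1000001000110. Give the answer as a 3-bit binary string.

Append 3 zeros: 1000001000110000. Divide by 1101 (XOR where the leading bit is 1):
  pos 0: 1000 XOR 1101 = 0101
  pos 1: 1010 XOR 1101 = 0111
  pos 2: 1110 XOR 1101 = 0011
  pos 4: 1110 XOR 1101 = 0011
  pos 6: 1100 XOR 1101 = 0001
  pos 9: 1110 XOR 1101 = 0011
  pos 11: 1100 XOR 1101 = 0001
Remainder (last 3 bits) = 010. This is the CRC / FCS.

010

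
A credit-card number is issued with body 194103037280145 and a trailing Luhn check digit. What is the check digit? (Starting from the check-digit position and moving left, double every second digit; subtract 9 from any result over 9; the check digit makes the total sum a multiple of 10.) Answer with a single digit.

Partial digits right→left: 5 4 1 0 8 2 7 3 0 3 0 1 4 9 1
Double every second digit counting from the check-digit position (so the 1st, 3rd, 5th, ... of the partial from the right).
  doubled (with −9 where >9): 1 2 7 5 0 0 8 2 → sum 25
  kept as-is: 4 0 2 3 3 1 9 → sum 22
Total = 25 + 22 = 47.
Check digit = (10 − (47 mod 10)) mod 10 = 3.

3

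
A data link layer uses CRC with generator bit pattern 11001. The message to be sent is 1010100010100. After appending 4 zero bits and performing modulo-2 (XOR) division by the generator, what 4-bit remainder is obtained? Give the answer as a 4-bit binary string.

Append 4 zeros: 10101000101000000. Divide by 11001 (XOR where the leading bit is 1):
  pos 0: 10101 XOR 11001 = 01100
  pos 1: 11000 XOR 11001 = 00001
  pos 5: 10010 XOR 11001 = 01011
  pos 6: 10111 XOR 11001 = 01110
  pos 7: 11100 XOR 11001 = 00101
  pos 9: 10100 XOR 11001 = 01101
  pos 10: 11010 XOR 11001 = 00011
Remainder (last 4 bits) = 1100. This is the CRC / FCS.

1100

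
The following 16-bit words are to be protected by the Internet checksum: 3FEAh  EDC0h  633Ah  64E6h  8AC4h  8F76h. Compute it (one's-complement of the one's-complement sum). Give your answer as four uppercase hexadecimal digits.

One's-complement addition (fold any carry out of bit 15 back into bit 0):
  0x3FEA + 0xEDC0 = 0x12DAA → wrap carry → 0x2DAB
  0x2DAB + 0x633A = 0x090E5
  0x90E5 + 0x64E6 = 0x0F5CB
  0xF5CB + 0x8AC4 = 0x1808F → wrap carry → 0x8090
  0x8090 + 0x8F76 = 0x11006 → wrap carry → 0x1007
One's-complement sum = 0x1007.
Checksum = ~0x1007 & 0xFFFF = 0xEFF8.

EFF8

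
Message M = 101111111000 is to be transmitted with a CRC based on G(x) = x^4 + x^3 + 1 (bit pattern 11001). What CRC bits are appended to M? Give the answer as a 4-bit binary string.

Append 4 zeros: 1011111110000000. Divide by 11001 (XOR where the leading bit is 1):
  pos 0: 10111 XOR 11001 = 01110
  pos 1: 11101 XOR 11001 = 00100
  pos 3: 10011 XOR 11001 = 01010
  pos 4: 10101 XOR 11001 = 01100
  pos 5: 11000 XOR 11001 = 00001
  pos 9: 10000 XOR 11001 = 01001
  pos 10: 10010 XOR 11001 = 01011
  pos 11: 10110 XOR 11001 = 01111
Remainder (last 4 bits) = 1111. This is the CRC / FCS.

1111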